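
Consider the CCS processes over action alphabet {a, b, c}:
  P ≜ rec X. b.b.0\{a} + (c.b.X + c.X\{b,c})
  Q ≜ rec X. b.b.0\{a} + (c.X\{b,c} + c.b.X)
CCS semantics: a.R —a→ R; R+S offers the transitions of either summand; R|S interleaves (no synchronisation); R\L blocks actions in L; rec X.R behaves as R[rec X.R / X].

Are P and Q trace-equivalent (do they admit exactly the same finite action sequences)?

trace-equivalent

Reachable graph of P (5 states):
  p0 = rec X. b.b.0\{a} + (c.b.X + c.X\{b,c}) | =b=> p1, =c=> p2, =c=> p3
  p1 = b.0\{a} | =b=> p4
  p2 = (rec X. b.b.0\{a} + (c.b.X + c.X\{b,c}))\{b,c} | deadlocked
  p3 = b.(rec X. b.b.0\{a} + (c.b.X + c.X\{b,c})) | =b=> p0
  p4 = 0\{a} | deadlocked
Reachable graph of Q (5 states):
  q0 = rec X. b.b.0\{a} + (c.X\{b,c} + c.b.X) | =b=> q1, =c=> q2, =c=> q3
  q1 = b.0\{a} | =b=> q4
  q2 = (rec X. b.b.0\{a} + (c.X\{b,c} + c.b.X))\{b,c} | deadlocked
  q3 = b.(rec X. b.b.0\{a} + (c.X\{b,c} + c.b.X)) | =b=> q0
  q4 = 0\{a} | deadlocked
Partition-refinement fixed point:
  B0 = {p0, q0}
  B1 = {p2, p4, q2, q4}
  B2 = {p1, q1}
  B3 = {p3, q3}
p0 ∈ B0, q0 ∈ B0 → same block
Bisimilar ⇒ trace-equivalent.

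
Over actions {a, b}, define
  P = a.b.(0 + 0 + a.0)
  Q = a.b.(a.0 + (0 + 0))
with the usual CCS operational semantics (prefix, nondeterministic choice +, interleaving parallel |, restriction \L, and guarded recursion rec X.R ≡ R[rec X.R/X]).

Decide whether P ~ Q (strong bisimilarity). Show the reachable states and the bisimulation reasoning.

YES

P's transition system — 4 states:
  u0 = a.b.(0 + 0 + a.0) ⊢ ··a··> u1
  u1 = b.(0 + 0 + a.0) ⊢ ··b··> u2
  u2 = 0 + 0 + a.0 ⊢ ··a··> u3
  u3 = 0 ⊢ stopped
Q's transition system — 4 states:
  v0 = a.b.(a.0 + (0 + 0)) ⊢ ··a··> v1
  v1 = b.(a.0 + (0 + 0)) ⊢ ··b··> v2
  v2 = a.0 + (0 + 0) ⊢ ··a··> v3
  v3 = 0 ⊢ stopped
Bisimilarity quotient blocks:
  B0 = {u0, v0}
  B1 = {u1, v1}
  B2 = {u2, v2}
  B3 = {u3, v3}
u0 ∈ B0, v0 ∈ B0 → same block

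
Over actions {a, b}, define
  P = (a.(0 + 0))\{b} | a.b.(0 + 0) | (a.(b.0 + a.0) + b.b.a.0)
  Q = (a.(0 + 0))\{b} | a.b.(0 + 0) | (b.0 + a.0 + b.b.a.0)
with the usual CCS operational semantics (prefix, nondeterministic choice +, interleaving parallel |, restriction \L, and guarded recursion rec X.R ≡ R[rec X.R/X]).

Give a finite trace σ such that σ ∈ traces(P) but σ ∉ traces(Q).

aaaa

Reachable graph of P (30 states):
  s0 = (a.(0 + 0))\{b} | a.b.(0 + 0) | (a.(b.0 + a.0) + b.b.a.0) :: ··a··> s1, ··a··> s2, ··a··> s3, ··b··> s4
  s1 = (0 + 0)\{b} | a.b.(0 + 0) | (a.(b.0 + a.0) + b.b.a.0) :: ··a··> s5, ··a··> s6, ··b··> s7
  s2 = (a.(0 + 0))\{b} | a.b.(0 + 0) | (b.0 + a.0) :: ··a··> s5, ··a··> s8, ··a··> s9, ··b··> s8
  s3 = (a.(0 + 0))\{b} | b.(0 + 0) | (a.(b.0 + a.0) + b.b.a.0) :: ··a··> s6, ··a··> s9, ··b··> s10, ··b··> s11
  s4 = (a.(0 + 0))\{b} | a.b.(0 + 0) | b.a.0 :: ··a··> s11, ··a··> s7, ··b··> s12
  s5 = (0 + 0)\{b} | a.b.(0 + 0) | (b.0 + a.0) :: ··a··> s13, ··a··> s14, ··b··> s13
  s6 = (0 + 0)\{b} | b.(0 + 0) | (a.(b.0 + a.0) + b.b.a.0) :: ··a··> s14, ··b··> s15, ··b··> s16
  s7 = (0 + 0)\{b} | a.b.(0 + 0) | b.a.0 :: ··a··> s16, ··b··> s17
  s8 = (a.(0 + 0))\{b} | a.b.(0 + 0) | 0 :: ··a··> s13, ··a··> s18
  s9 = (a.(0 + 0))\{b} | b.(0 + 0) | (b.0 + a.0) :: ··a··> s14, ··a··> s18, ··b··> s18, ··b··> s19
  s10 = (a.(0 + 0))\{b} | (0 + 0) | (a.(b.0 + a.0) + b.b.a.0) :: ··a··> s15, ··a··> s19, ··b··> s20
  s11 = (a.(0 + 0))\{b} | b.(0 + 0) | b.a.0 :: ··a··> s16, ··b··> s20, ··b··> s21
  s12 = (a.(0 + 0))\{b} | a.b.(0 + 0) | a.0 :: ··a··> s17, ··a··> s21, ··a··> s8
  s13 = (0 + 0)\{b} | a.b.(0 + 0) | 0 :: ··a··> s22
  s14 = (0 + 0)\{b} | b.(0 + 0) | (b.0 + a.0) :: ··a··> s22, ··b··> s22, ··b··> s23
  s15 = (0 + 0)\{b} | (0 + 0) | (a.(b.0 + a.0) + b.b.a.0) :: ··a··> s23, ··b··> s24
  s16 = (0 + 0)\{b} | b.(0 + 0) | b.a.0 :: ··b··> s24, ··b··> s25
  s17 = (0 + 0)\{b} | a.b.(0 + 0) | a.0 :: ··a··> s13, ··a··> s25
  s18 = (a.(0 + 0))\{b} | b.(0 + 0) | 0 :: ··a··> s22, ··b··> s26
  s19 = (a.(0 + 0))\{b} | (0 + 0) | (b.0 + a.0) :: ··a··> s23, ··a··> s26, ··b··> s26
  s20 = (a.(0 + 0))\{b} | (0 + 0) | b.a.0 :: ··a··> s24, ··b··> s27
  s21 = (a.(0 + 0))\{b} | b.(0 + 0) | a.0 :: ··a··> s18, ··a··> s25, ··b··> s27
  s22 = (0 + 0)\{b} | b.(0 + 0) | 0 :: ··b··> s28
  s23 = (0 + 0)\{b} | (0 + 0) | (b.0 + a.0) :: ··a··> s28, ··b··> s28
  s24 = (0 + 0)\{b} | (0 + 0) | b.a.0 :: ··b··> s29
  s25 = (0 + 0)\{b} | b.(0 + 0) | a.0 :: ··a··> s22, ··b··> s29
  s26 = (a.(0 + 0))\{b} | (0 + 0) | 0 :: ··a··> s28
  s27 = (a.(0 + 0))\{b} | (0 + 0) | a.0 :: ··a··> s26, ··a··> s29
  s28 = (0 + 0)\{b} | (0 + 0) | 0 :: ∅
  s29 = (0 + 0)\{b} | (0 + 0) | a.0 :: ··a··> s28
Reachable graph of Q (24 states):
  t0 = (a.(0 + 0))\{b} | a.b.(0 + 0) | (b.0 + a.0 + b.b.a.0) :: ··a··> t1, ··a··> t2, ··a··> t3, ··b··> t2, ··b··> t4
  t1 = (0 + 0)\{b} | a.b.(0 + 0) | (b.0 + a.0 + b.b.a.0) :: ··a··> t5, ··a··> t6, ··b··> t5, ··b··> t7
  t2 = (a.(0 + 0))\{b} | a.b.(0 + 0) | 0 :: ··a··> t5, ··a··> t8
  t3 = (a.(0 + 0))\{b} | b.(0 + 0) | (b.0 + a.0 + b.b.a.0) :: ··a··> t6, ··a··> t8, ··b··> t10, ··b··> t8, ··b··> t9
  t4 = (a.(0 + 0))\{b} | a.b.(0 + 0) | b.a.0 :: ··a··> t10, ··a··> t7, ··b··> t11
  t5 = (0 + 0)\{b} | a.b.(0 + 0) | 0 :: ··a··> t12
  t6 = (0 + 0)\{b} | b.(0 + 0) | (b.0 + a.0 + b.b.a.0) :: ··a··> t12, ··b··> t12, ··b··> t13, ··b··> t14
  t7 = (0 + 0)\{b} | a.b.(0 + 0) | b.a.0 :: ··a··> t14, ··b··> t15
  t8 = (a.(0 + 0))\{b} | b.(0 + 0) | 0 :: ··a··> t12, ··b··> t16
  t9 = (a.(0 + 0))\{b} | (0 + 0) | (b.0 + a.0 + b.b.a.0) :: ··a··> t13, ··a··> t16, ··b··> t16, ··b··> t17
  t10 = (a.(0 + 0))\{b} | b.(0 + 0) | b.a.0 :: ··a··> t14, ··b··> t17, ··b··> t18
  t11 = (a.(0 + 0))\{b} | a.b.(0 + 0) | a.0 :: ··a··> t15, ··a··> t18, ··a··> t2
  t12 = (0 + 0)\{b} | b.(0 + 0) | 0 :: ··b··> t19
  t13 = (0 + 0)\{b} | (0 + 0) | (b.0 + a.0 + b.b.a.0) :: ··a··> t19, ··b··> t19, ··b··> t20
  t14 = (0 + 0)\{b} | b.(0 + 0) | b.a.0 :: ··b··> t20, ··b··> t21
  t15 = (0 + 0)\{b} | a.b.(0 + 0) | a.0 :: ··a··> t21, ··a··> t5
  t16 = (a.(0 + 0))\{b} | (0 + 0) | 0 :: ··a··> t19
  t17 = (a.(0 + 0))\{b} | (0 + 0) | b.a.0 :: ··a··> t20, ··b··> t22
  t18 = (a.(0 + 0))\{b} | b.(0 + 0) | a.0 :: ··a··> t21, ··a··> t8, ··b··> t22
  t19 = (0 + 0)\{b} | (0 + 0) | 0 :: ∅
  t20 = (0 + 0)\{b} | (0 + 0) | b.a.0 :: ··b··> t23
  t21 = (0 + 0)\{b} | b.(0 + 0) | a.0 :: ··a··> t12, ··b··> t23
  t22 = (a.(0 + 0))\{b} | (0 + 0) | a.0 :: ··a··> t16, ··a··> t23
  t23 = (0 + 0)\{b} | (0 + 0) | a.0 :: ··a··> t19
Run σ = ⟨aaaa⟩ on P: start {s0}
  after a @ step 1: {s1, s2, s3}
  after a @ step 2: {s5, s6, s8, s9}
  after a @ step 3: {s13, s14, s18}
  after a @ step 4: {s22}
  ✓ P
Run σ = ⟨aaaa⟩ on Q: start {t0}
  after a @ step 1: {t1, t2, t3}
  after a @ step 2: {t5, t6, t8}
  after a @ step 3: {t12}
  after a @ step 4: ∅ (Q stuck)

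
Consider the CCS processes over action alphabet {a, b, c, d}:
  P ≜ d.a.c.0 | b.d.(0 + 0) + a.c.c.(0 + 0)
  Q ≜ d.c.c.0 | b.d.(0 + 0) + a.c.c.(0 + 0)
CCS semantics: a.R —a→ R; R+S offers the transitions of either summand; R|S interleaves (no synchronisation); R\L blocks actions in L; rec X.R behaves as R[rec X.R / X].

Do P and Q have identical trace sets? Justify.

traces(P) ≠ traces(Q) — witness ⟨da⟩

P's transition system — 15 states:
  m0 = d.a.c.0 | b.d.(0 + 0) + a.c.c.(0 + 0) | --a--▸ m1, --b--▸ m2, --d--▸ m3
  m1 = c.c.(0 + 0) | --c--▸ m4
  m2 = d.a.c.0 | d.(0 + 0) | --d--▸ m5, --d--▸ m6
  m3 = a.c.0 | b.d.(0 + 0) | --a--▸ m7, --b--▸ m5
  m4 = c.(0 + 0) | --c--▸ m8
  m5 = a.c.0 | d.(0 + 0) | --a--▸ m9, --d--▸ m10
  m6 = d.a.c.0 | (0 + 0) | --d--▸ m10
  m7 = c.0 | b.d.(0 + 0) | --b--▸ m9, --c--▸ m11
  m8 = 0 + 0 | deadlocked
  m9 = c.0 | d.(0 + 0) | --c--▸ m12, --d--▸ m13
  m10 = a.c.0 | (0 + 0) | --a--▸ m13
  m11 = 0 | b.d.(0 + 0) | --b--▸ m12
  m12 = 0 | d.(0 + 0) | --d--▸ m14
  m13 = c.0 | (0 + 0) | --c--▸ m14
  m14 = 0 | (0 + 0) | deadlocked
Q's transition system — 15 states:
  n0 = d.c.c.0 | b.d.(0 + 0) + a.c.c.(0 + 0) | --a--▸ n1, --b--▸ n2, --d--▸ n3
  n1 = c.c.(0 + 0) | --c--▸ n4
  n2 = d.c.c.0 | d.(0 + 0) | --d--▸ n5, --d--▸ n6
  n3 = c.c.0 | b.d.(0 + 0) | --b--▸ n5, --c--▸ n7
  n4 = c.(0 + 0) | --c--▸ n8
  n5 = c.c.0 | d.(0 + 0) | --c--▸ n9, --d--▸ n10
  n6 = d.c.c.0 | (0 + 0) | --d--▸ n10
  n7 = c.0 | b.d.(0 + 0) | --b--▸ n9, --c--▸ n11
  n8 = 0 + 0 | deadlocked
  n9 = c.0 | d.(0 + 0) | --c--▸ n12, --d--▸ n13
  n10 = c.c.0 | (0 + 0) | --c--▸ n13
  n11 = 0 | b.d.(0 + 0) | --b--▸ n12
  n12 = 0 | d.(0 + 0) | --d--▸ n14
  n13 = c.0 | (0 + 0) | --c--▸ n14
  n14 = 0 | (0 + 0) | deadlocked
Trace ⟨da⟩ through P, begin at {m0}:
  after d @ step 1: {m3}
  after a @ step 2: {m7}
  — P admits the full trace.
Trace ⟨da⟩ through Q, begin at {n0}:
  after d @ step 1: {n3}
  after a @ step 2: no successor for Q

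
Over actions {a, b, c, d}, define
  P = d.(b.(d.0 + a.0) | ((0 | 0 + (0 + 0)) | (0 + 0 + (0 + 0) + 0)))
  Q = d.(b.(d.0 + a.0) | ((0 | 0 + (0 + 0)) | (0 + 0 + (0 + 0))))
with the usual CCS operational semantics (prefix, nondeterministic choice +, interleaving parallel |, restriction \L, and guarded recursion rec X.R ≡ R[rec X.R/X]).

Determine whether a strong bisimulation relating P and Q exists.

LTS(P): 4 reachable states
  p0 = d.(b.(d.0 + a.0) | ((0 | 0 + (0 + 0)) | (0 + 0 + (0 + 0) + 0))) :: -d-> p1
  p1 = b.(d.0 + a.0) | ((0 | 0 + (0 + 0)) | (0 + 0 + (0 + 0) + 0)) :: -b-> p2
  p2 = (d.0 + a.0) | ((0 | 0 + (0 + 0)) | (0 + 0 + (0 + 0) + 0)) :: -a-> p3, -d-> p3
  p3 = 0 | ((0 | 0 + (0 + 0)) | (0 + 0 + (0 + 0) + 0)) :: ∅
LTS(Q): 4 reachable states
  q0 = d.(b.(d.0 + a.0) | ((0 | 0 + (0 + 0)) | (0 + 0 + (0 + 0)))) :: -d-> q1
  q1 = b.(d.0 + a.0) | ((0 | 0 + (0 + 0)) | (0 + 0 + (0 + 0))) :: -b-> q2
  q2 = (d.0 + a.0) | ((0 | 0 + (0 + 0)) | (0 + 0 + (0 + 0))) :: -a-> q3, -d-> q3
  q3 = 0 | ((0 | 0 + (0 + 0)) | (0 + 0 + (0 + 0))) :: ∅
Partition-refinement fixed point:
  B0 = {p0, q0}
  B1 = {p1, q1}
  B2 = {p2, q2}
  B3 = {p3, q3}
p0 ∈ B0, q0 ∈ B0 → same block

YES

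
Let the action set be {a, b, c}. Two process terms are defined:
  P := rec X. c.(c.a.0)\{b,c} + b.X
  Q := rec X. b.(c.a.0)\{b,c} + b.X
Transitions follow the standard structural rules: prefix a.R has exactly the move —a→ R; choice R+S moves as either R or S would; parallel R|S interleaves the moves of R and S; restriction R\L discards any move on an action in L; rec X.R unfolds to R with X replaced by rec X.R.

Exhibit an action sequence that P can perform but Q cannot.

LTS(P): 2 reachable states
  p0 = rec X. c.(c.a.0)\{b,c} + b.X | —b→ p0, —c→ p1
  p1 = (c.a.0)\{b,c} | ·
LTS(Q): 2 reachable states
  q0 = rec X. b.(c.a.0)\{b,c} + b.X | —b→ q0, —b→ q1
  q1 = (c.a.0)\{b,c} | ·
Executing c from P (initial set {p0}):
  after c @ step 1: {p1}
  P completes σ.
Executing c from Q (initial set {q0}):
  after c @ step 1: ∅ (Q stuck)

c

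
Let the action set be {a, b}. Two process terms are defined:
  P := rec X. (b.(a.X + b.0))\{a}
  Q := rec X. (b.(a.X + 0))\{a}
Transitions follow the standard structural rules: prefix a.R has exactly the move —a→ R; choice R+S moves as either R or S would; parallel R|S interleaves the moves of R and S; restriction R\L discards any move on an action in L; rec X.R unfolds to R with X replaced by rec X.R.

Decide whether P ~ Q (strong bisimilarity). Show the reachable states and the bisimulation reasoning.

P ≁ Q

P's transition system — 3 states:
  p0 = rec X. (b.(a.X + b.0))\{a} has moves —b→ p1
  p1 = (a.(rec X. (b.(a.X + b.0))\{a}) + b.0)\{a} has moves —b→ p2
  p2 = 0\{a} has moves deadlocked
Q's transition system — 2 states:
  q0 = rec X. (b.(a.X + 0))\{a} has moves —b→ q1
  q1 = (a.(rec X. (b.(a.X + 0))\{a}) + 0)\{a} has moves deadlocked
Partition-refinement fixed point:
  B0 = {p0}
  B1 = {p1, q0}
  B2 = {p2, q1}
p0 ∈ B0, q0 ∈ B1 → different blocks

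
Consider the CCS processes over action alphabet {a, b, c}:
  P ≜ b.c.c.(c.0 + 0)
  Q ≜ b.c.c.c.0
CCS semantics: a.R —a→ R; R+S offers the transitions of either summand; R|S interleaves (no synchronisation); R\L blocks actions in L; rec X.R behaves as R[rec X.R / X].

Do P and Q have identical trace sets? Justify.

YES

P's transition system — 5 states:
  u0 = b.c.c.(c.0 + 0) → --b--▸ u1
  u1 = c.c.(c.0 + 0) → --c--▸ u2
  u2 = c.(c.0 + 0) → --c--▸ u3
  u3 = c.0 + 0 → --c--▸ u4
  u4 = 0 → ·
Q's transition system — 5 states:
  v0 = b.c.c.c.0 → --b--▸ v1
  v1 = c.c.c.0 → --c--▸ v2
  v2 = c.c.0 → --c--▸ v3
  v3 = c.0 → --c--▸ v4
  v4 = 0 → ·
Coarsest stable partition (strong bisimilarity classes):
  B0 = {u0, v0}
  B1 = {u1, v1}
  B2 = {u2, v2}
  B3 = {u3, v3}
  B4 = {u4, v4}
u0 ∈ B0, v0 ∈ B0 → same block
Bisimilar ⇒ trace-equivalent.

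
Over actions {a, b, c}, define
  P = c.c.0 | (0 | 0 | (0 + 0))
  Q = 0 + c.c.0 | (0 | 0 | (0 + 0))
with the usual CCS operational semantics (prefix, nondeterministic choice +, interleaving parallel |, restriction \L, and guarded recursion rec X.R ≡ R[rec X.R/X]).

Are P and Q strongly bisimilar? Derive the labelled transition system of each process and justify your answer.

P ~ Q

LTS(P): 3 reachable states
  u0 = c.c.0 | (0 | 0 | (0 + 0)) ⊢ -c-> u1
  u1 = c.0 | (0 | 0 | (0 + 0)) ⊢ -c-> u2
  u2 = 0 | (0 | 0 | (0 + 0)) ⊢ (no moves)
LTS(Q): 3 reachable states
  v0 = 0 + c.c.0 | (0 | 0 | (0 + 0)) ⊢ -c-> v1
  v1 = c.0 | (0 | 0 | (0 + 0)) ⊢ -c-> v2
  v2 = 0 | (0 | 0 | (0 + 0)) ⊢ (no moves)
Coarsest stable partition (strong bisimilarity classes):
  B0 = {u0, v0}
  B1 = {u1, v1}
  B2 = {u2, v2}
u0 ∈ B0, v0 ∈ B0 → same block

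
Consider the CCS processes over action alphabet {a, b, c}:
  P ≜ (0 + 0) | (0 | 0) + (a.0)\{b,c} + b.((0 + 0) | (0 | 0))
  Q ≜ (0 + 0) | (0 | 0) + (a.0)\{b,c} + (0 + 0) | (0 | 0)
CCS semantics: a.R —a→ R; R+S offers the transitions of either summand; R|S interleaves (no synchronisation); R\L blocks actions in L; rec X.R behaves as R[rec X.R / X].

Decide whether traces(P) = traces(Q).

NO — witness ⟨b⟩

P's transition system — 3 states:
  m0 = (0 + 0) | (0 | 0) + (a.0)\{b,c} + b.((0 + 0) | (0 | 0)) has moves -a-> m1, -b-> m2
  m1 = 0\{b,c} has moves deadlocked
  m2 = (0 + 0) | (0 | 0) has moves deadlocked
Q's transition system — 2 states:
  n0 = (0 + 0) | (0 | 0) + (a.0)\{b,c} + (0 + 0) | (0 | 0) has moves -a-> n1
  n1 = 0\{b,c} has moves deadlocked
Trace ⟨b⟩ through P, begin at {m0}:
  after b @ step 1: {m2}
  P completes σ.
Trace ⟨b⟩ through Q, begin at {n0}:
  after b @ step 1: ∅  — Q cannot continue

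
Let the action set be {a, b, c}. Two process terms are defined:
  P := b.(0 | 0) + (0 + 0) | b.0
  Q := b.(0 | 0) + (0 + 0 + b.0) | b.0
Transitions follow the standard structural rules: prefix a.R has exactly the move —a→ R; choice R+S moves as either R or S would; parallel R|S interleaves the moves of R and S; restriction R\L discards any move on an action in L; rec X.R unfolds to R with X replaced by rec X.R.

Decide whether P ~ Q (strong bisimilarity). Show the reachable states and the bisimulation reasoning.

LTS(P): 3 reachable states
  m0 = b.(0 | 0) + (0 + 0) | b.0 ⊢ -b-> m1, -b-> m2
  m1 = (0 + 0) | 0 ⊢ ·
  m2 = 0 | 0 ⊢ ·
LTS(Q): 4 reachable states
  n0 = b.(0 | 0) + (0 + 0 + b.0) | b.0 ⊢ -b-> n1, -b-> n2, -b-> n3
  n1 = (0 + 0 + b.0) | 0 ⊢ -b-> n2
  n2 = 0 | 0 ⊢ ·
  n3 = 0 | b.0 ⊢ -b-> n2
Coarsest stable partition (strong bisimilarity classes):
  B0 = {m0, n1, n3}
  B1 = {m1, m2, n2}
  B2 = {n0}
m0 ∈ B0, n0 ∈ B2 → different blocks

P ≁ Q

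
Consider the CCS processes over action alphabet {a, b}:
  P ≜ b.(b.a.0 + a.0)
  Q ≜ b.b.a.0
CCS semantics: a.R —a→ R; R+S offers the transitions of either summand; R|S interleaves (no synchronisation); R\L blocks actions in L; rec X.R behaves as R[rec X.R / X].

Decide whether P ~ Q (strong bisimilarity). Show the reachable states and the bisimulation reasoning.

LTS(P): 4 reachable states
  u0 = b.(b.a.0 + a.0) has moves -b-> u1
  u1 = b.a.0 + a.0 has moves -a-> u2, -b-> u3
  u2 = 0 has moves ·
  u3 = a.0 has moves -a-> u2
LTS(Q): 4 reachable states
  v0 = b.b.a.0 has moves -b-> v1
  v1 = b.a.0 has moves -b-> v2
  v2 = a.0 has moves -a-> v3
  v3 = 0 has moves ·
Bisimilarity quotient blocks:
  B0 = {u0}
  B1 = {u1}
  B2 = {u2, v3}
  B3 = {u3, v2}
  B4 = {v0}
  B5 = {v1}
u0 ∈ B0, v0 ∈ B4 → different blocks

not bisimilar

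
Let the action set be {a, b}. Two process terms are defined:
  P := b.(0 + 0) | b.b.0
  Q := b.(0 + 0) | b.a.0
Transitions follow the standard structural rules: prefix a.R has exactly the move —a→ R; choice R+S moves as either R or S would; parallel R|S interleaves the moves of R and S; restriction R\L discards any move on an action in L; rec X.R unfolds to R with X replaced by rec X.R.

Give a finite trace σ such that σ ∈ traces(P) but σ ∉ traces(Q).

bbb

P's transition system — 6 states:
  m0 = b.(0 + 0) | b.b.0 | =b=> m1, =b=> m2
  m1 = (0 + 0) | b.b.0 | =b=> m3
  m2 = b.(0 + 0) | b.0 | =b=> m3, =b=> m4
  m3 = (0 + 0) | b.0 | =b=> m5
  m4 = b.(0 + 0) | 0 | =b=> m5
  m5 = (0 + 0) | 0 | stopped
Q's transition system — 6 states:
  n0 = b.(0 + 0) | b.a.0 | =b=> n1, =b=> n2
  n1 = (0 + 0) | b.a.0 | =b=> n3
  n2 = b.(0 + 0) | a.0 | =a=> n4, =b=> n3
  n3 = (0 + 0) | a.0 | =a=> n5
  n4 = b.(0 + 0) | 0 | =b=> n5
  n5 = (0 + 0) | 0 | stopped
Trace ⟨bbb⟩ through P, begin at {m0}:
  step 1 (b): {m1, m2}
  step 2 (b): {m3, m4}
  step 3 (b): {m5}
  — P admits the full trace.
Trace ⟨bbb⟩ through Q, begin at {n0}:
  step 1 (b): {n1, n2}
  step 2 (b): {n3}
  step 3 (b): ∅  — Q cannot continue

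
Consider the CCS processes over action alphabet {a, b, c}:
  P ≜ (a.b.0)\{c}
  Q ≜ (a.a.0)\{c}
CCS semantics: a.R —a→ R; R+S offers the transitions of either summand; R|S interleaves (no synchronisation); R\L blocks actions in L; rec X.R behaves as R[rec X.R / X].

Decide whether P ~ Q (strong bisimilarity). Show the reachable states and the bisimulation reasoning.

not bisimilar

LTS(P): 3 reachable states
  s0 = (a.b.0)\{c} :: --a--▸ s1
  s1 = (b.0)\{c} :: --b--▸ s2
  s2 = 0\{c} :: stopped
LTS(Q): 3 reachable states
  t0 = (a.a.0)\{c} :: --a--▸ t1
  t1 = (a.0)\{c} :: --a--▸ t2
  t2 = 0\{c} :: stopped
Bisimilarity quotient blocks:
  B0 = {s0}
  B1 = {s1}
  B2 = {s2, t2}
  B3 = {t0}
  B4 = {t1}
s0 ∈ B0, t0 ∈ B3 → different blocks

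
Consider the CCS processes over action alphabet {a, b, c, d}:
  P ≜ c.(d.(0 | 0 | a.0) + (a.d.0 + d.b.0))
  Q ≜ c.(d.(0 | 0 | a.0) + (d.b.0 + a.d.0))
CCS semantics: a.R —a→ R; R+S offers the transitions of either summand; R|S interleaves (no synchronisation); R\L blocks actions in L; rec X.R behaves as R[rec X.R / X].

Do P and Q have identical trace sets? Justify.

LTS(P): 7 reachable states
  s0 = c.(d.(0 | 0 | a.0) + (a.d.0 + d.b.0)) has moves ··c··> s1
  s1 = d.(0 | 0 | a.0) + (a.d.0 + d.b.0) has moves ··a··> s2, ··d··> s3, ··d··> s4
  s2 = d.0 has moves ··d··> s5
  s3 = 0 | 0 | a.0 has moves ··a··> s6
  s4 = b.0 has moves ··b··> s5
  s5 = 0 has moves ∅
  s6 = 0 | 0 | 0 has moves ∅
LTS(Q): 7 reachable states
  t0 = c.(d.(0 | 0 | a.0) + (d.b.0 + a.d.0)) has moves ··c··> t1
  t1 = d.(0 | 0 | a.0) + (d.b.0 + a.d.0) has moves ··a··> t2, ··d··> t3, ··d··> t4
  t2 = d.0 has moves ··d··> t5
  t3 = 0 | 0 | a.0 has moves ··a··> t6
  t4 = b.0 has moves ··b··> t5
  t5 = 0 has moves ∅
  t6 = 0 | 0 | 0 has moves ∅
Partition-refinement fixed point:
  B0 = {s0, t0}
  B1 = {s1, t1}
  B2 = {s3, t3}
  B3 = {s5, s6, t5, t6}
  B4 = {s4, t4}
  B5 = {s2, t2}
s0 ∈ B0, t0 ∈ B0 → same block
Bisimilar ⇒ trace-equivalent.

trace-equivalent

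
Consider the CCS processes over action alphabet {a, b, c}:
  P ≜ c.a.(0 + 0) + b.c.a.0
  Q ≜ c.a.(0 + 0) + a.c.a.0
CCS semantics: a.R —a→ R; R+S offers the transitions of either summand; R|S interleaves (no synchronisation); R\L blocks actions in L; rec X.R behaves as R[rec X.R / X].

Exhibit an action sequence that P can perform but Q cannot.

LTS(P): 6 reachable states
  u0 = c.a.(0 + 0) + b.c.a.0 :: -b-> u1, -c-> u2
  u1 = c.a.0 :: -c-> u3
  u2 = a.(0 + 0) :: -a-> u4
  u3 = a.0 :: -a-> u5
  u4 = 0 + 0 :: ∅
  u5 = 0 :: ∅
LTS(Q): 6 reachable states
  v0 = c.a.(0 + 0) + a.c.a.0 :: -a-> v1, -c-> v2
  v1 = c.a.0 :: -c-> v3
  v2 = a.(0 + 0) :: -a-> v4
  v3 = a.0 :: -a-> v5
  v4 = 0 + 0 :: ∅
  v5 = 0 :: ∅
Run σ = ⟨b⟩ on P: start {u0}
  step 1 (b): {u1}
  — P admits the full trace.
Run σ = ⟨b⟩ on Q: start {v0}
  step 1 (b): no successor for Q

b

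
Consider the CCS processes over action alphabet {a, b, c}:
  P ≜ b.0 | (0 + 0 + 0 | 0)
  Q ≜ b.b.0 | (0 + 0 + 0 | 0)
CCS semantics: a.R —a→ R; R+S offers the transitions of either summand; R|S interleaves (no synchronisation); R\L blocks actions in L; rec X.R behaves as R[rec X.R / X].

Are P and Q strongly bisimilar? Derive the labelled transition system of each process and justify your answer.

NO

Reachable graph of P (2 states):
  u0 = b.0 | (0 + 0 + 0 | 0) | —b→ u1
  u1 = 0 | (0 + 0 + 0 | 0) | (no moves)
Reachable graph of Q (3 states):
  v0 = b.b.0 | (0 + 0 + 0 | 0) | —b→ v1
  v1 = b.0 | (0 + 0 + 0 | 0) | —b→ v2
  v2 = 0 | (0 + 0 + 0 | 0) | (no moves)
Coarsest stable partition (strong bisimilarity classes):
  B0 = {u0, v1}
  B1 = {u1, v2}
  B2 = {v0}
u0 ∈ B0, v0 ∈ B2 → different blocks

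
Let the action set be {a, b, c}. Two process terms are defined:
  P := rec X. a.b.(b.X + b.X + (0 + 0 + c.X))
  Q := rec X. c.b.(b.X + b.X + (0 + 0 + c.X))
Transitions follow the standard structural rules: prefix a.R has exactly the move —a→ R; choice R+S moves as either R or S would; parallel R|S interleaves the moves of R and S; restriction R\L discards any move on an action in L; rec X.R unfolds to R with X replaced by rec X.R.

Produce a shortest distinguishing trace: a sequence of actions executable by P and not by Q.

P's transition system — 3 states:
  m0 = rec X. a.b.(b.X + b.X + (0 + 0 + c.X)) ⊢ ··a··> m1
  m1 = b.(b.(rec X. a.b.(b.X + b.X + (0 + 0 + c.X))) + b.(rec X. a.b.(b.X + b.X + (0 + 0 + c.X))) + (0 + 0 + c.(rec X. a.b.(b.X + b.X + (0 + 0 + c.X))))) ⊢ ··b··> m2
  m2 = b.(rec X. a.b.(b.X + b.X + (0 + 0 + c.X))) + b.(rec X. a.b.(b.X + b.X + (0 + 0 + c.X))) + (0 + 0 + c.(rec X. a.b.(b.X + b.X + (0 + 0 + c.X)))) ⊢ ··b··> m0, ··c··> m0
Q's transition system — 3 states:
  n0 = rec X. c.b.(b.X + b.X + (0 + 0 + c.X)) ⊢ ··c··> n1
  n1 = b.(b.(rec X. c.b.(b.X + b.X + (0 + 0 + c.X))) + b.(rec X. c.b.(b.X + b.X + (0 + 0 + c.X))) + (0 + 0 + c.(rec X. c.b.(b.X + b.X + (0 + 0 + c.X))))) ⊢ ··b··> n2
  n2 = b.(rec X. c.b.(b.X + b.X + (0 + 0 + c.X))) + b.(rec X. c.b.(b.X + b.X + (0 + 0 + c.X))) + (0 + 0 + c.(rec X. c.b.(b.X + b.X + (0 + 0 + c.X)))) ⊢ ··b··> n0, ··c··> n0
Trace ⟨a⟩ through P, begin at {m0}:
  [1] a ⇒ {m1}
  P completes σ.
Trace ⟨a⟩ through Q, begin at {n0}:
  [1] a ⇒ ∅ (Q stuck)

a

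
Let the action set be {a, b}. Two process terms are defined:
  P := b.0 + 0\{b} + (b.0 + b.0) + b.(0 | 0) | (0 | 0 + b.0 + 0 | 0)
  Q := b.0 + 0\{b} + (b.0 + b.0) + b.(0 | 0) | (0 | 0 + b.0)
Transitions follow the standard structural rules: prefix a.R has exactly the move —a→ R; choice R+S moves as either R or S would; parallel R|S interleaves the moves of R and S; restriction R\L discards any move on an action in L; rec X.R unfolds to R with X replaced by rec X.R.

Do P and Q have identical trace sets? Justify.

P's transition system — 5 states:
  p0 = b.0 + 0\{b} + (b.0 + b.0) + b.(0 | 0) | (0 | 0 + b.0 + 0 | 0) has moves ··b··> p1, ··b··> p2, ··b··> p3
  p1 = 0 has moves ·
  p2 = 0 | 0 | (0 | 0 + b.0 + 0 | 0) has moves ··b··> p4
  p3 = b.(0 | 0) | 0 has moves ··b··> p4
  p4 = 0 | 0 | 0 has moves ·
Q's transition system — 5 states:
  q0 = b.0 + 0\{b} + (b.0 + b.0) + b.(0 | 0) | (0 | 0 + b.0) has moves ··b··> q1, ··b··> q2, ··b··> q3
  q1 = 0 has moves ·
  q2 = 0 | 0 | (0 | 0 + b.0) has moves ··b··> q4
  q3 = b.(0 | 0) | 0 has moves ··b··> q4
  q4 = 0 | 0 | 0 has moves ·
Bisimilarity quotient blocks:
  B0 = {p0, q0}
  B1 = {p2, p3, q2, q3}
  B2 = {p1, p4, q1, q4}
p0 ∈ B0, q0 ∈ B0 → same block
Bisimilar ⇒ trace-equivalent.

YES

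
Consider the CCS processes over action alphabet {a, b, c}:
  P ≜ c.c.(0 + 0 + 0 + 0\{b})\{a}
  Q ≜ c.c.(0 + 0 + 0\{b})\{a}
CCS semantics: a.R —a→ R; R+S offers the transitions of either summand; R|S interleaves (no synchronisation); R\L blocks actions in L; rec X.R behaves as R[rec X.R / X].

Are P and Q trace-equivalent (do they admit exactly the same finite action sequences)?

trace-equivalent

LTS(P): 3 reachable states
  m0 = c.c.(0 + 0 + 0 + 0\{b})\{a} has moves -c-> m1
  m1 = c.(0 + 0 + 0 + 0\{b})\{a} has moves -c-> m2
  m2 = (0 + 0 + 0 + 0\{b})\{a} has moves ·
LTS(Q): 3 reachable states
  n0 = c.c.(0 + 0 + 0\{b})\{a} has moves -c-> n1
  n1 = c.(0 + 0 + 0\{b})\{a} has moves -c-> n2
  n2 = (0 + 0 + 0\{b})\{a} has moves ·
Partition-refinement fixed point:
  B0 = {m0, n0}
  B1 = {m1, n1}
  B2 = {m2, n2}
m0 ∈ B0, n0 ∈ B0 → same block
Bisimilar ⇒ trace-equivalent.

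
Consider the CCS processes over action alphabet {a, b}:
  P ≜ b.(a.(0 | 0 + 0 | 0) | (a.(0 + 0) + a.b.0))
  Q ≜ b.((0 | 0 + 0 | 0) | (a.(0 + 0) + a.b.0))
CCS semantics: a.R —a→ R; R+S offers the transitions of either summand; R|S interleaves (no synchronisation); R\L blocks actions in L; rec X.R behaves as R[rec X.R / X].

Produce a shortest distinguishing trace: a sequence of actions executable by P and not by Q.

baa

LTS(P): 9 reachable states
  m0 = b.(a.(0 | 0 + 0 | 0) | (a.(0 + 0) + a.b.0)) → —b→ m1
  m1 = a.(0 | 0 + 0 | 0) | (a.(0 + 0) + a.b.0) → —a→ m2, —a→ m3, —a→ m4
  m2 = (0 | 0 + 0 | 0) | (a.(0 + 0) + a.b.0) → —a→ m5, —a→ m6
  m3 = a.(0 | 0 + 0 | 0) | (0 + 0) → —a→ m5
  m4 = a.(0 | 0 + 0 | 0) | b.0 → —a→ m6, —b→ m7
  m5 = (0 | 0 + 0 | 0) | (0 + 0) → ·
  m6 = (0 | 0 + 0 | 0) | b.0 → —b→ m8
  m7 = a.(0 | 0 + 0 | 0) | 0 → —a→ m8
  m8 = (0 | 0 + 0 | 0) | 0 → ·
LTS(Q): 5 reachable states
  n0 = b.((0 | 0 + 0 | 0) | (a.(0 + 0) + a.b.0)) → —b→ n1
  n1 = (0 | 0 + 0 | 0) | (a.(0 + 0) + a.b.0) → —a→ n2, —a→ n3
  n2 = (0 | 0 + 0 | 0) | (0 + 0) → ·
  n3 = (0 | 0 + 0 | 0) | b.0 → —b→ n4
  n4 = (0 | 0 + 0 | 0) | 0 → ·
Run σ = ⟨baa⟩ on P: start {m0}
  step 1 (b): {m1}
  step 2 (a): {m2, m3, m4}
  step 3 (a): {m5, m6}
  ✓ P
Run σ = ⟨baa⟩ on Q: start {n0}
  step 1 (b): {n1}
  step 2 (a): {n2, n3}
  step 3 (a): ∅ (Q stuck)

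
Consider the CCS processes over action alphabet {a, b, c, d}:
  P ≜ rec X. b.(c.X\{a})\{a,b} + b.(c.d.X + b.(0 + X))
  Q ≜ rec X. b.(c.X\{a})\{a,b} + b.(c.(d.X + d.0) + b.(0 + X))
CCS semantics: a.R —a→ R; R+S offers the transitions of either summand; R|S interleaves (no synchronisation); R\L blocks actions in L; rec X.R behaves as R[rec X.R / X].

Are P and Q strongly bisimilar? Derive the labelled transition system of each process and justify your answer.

P's transition system — 6 states:
  u0 = rec X. b.(c.X\{a})\{a,b} + b.(c.d.X + b.(0 + X)) → =b=> u1, =b=> u2
  u1 = (c.(rec X. b.(c.X\{a})\{a,b} + b.(c.d.X + b.(0 + X)))\{a})\{a,b} → =c=> u3
  u2 = c.d.(rec X. b.(c.X\{a})\{a,b} + b.(c.d.X + b.(0 + X))) + b.(0 + (rec X. b.(c.X\{a})\{a,b} + b.(c.d.X + b.(0 + X)))) → =b=> u4, =c=> u5
  u3 = (rec X. b.(c.X\{a})\{a,b} + b.(c.d.X + b.(0 + X)))\{a}\{a,b} → ·
  u4 = 0 + (rec X. b.(c.X\{a})\{a,b} + b.(c.d.X + b.(0 + X))) → =b=> u1, =b=> u2
  u5 = d.(rec X. b.(c.X\{a})\{a,b} + b.(c.d.X + b.(0 + X))) → =d=> u0
Q's transition system — 7 states:
  v0 = rec X. b.(c.X\{a})\{a,b} + b.(c.(d.X + d.0) + b.(0 + X)) → =b=> v1, =b=> v2
  v1 = (c.(rec X. b.(c.X\{a})\{a,b} + b.(c.(d.X + d.0) + b.(0 + X)))\{a})\{a,b} → =c=> v3
  v2 = c.(d.(rec X. b.(c.X\{a})\{a,b} + b.(c.(d.X + d.0) + b.(0 + X))) + d.0) + b.(0 + (rec X. b.(c.X\{a})\{a,b} + b.(c.(d.X + d.0) + b.(0 + X)))) → =b=> v4, =c=> v5
  v3 = (rec X. b.(c.X\{a})\{a,b} + b.(c.(d.X + d.0) + b.(0 + X)))\{a}\{a,b} → ·
  v4 = 0 + (rec X. b.(c.X\{a})\{a,b} + b.(c.(d.X + d.0) + b.(0 + X))) → =b=> v1, =b=> v2
  v5 = d.(rec X. b.(c.X\{a})\{a,b} + b.(c.(d.X + d.0) + b.(0 + X))) + d.0 → =d=> v0, =d=> v6
  v6 = 0 → ·
Bisimilarity quotient blocks:
  B0 = {u0, u4}
  B1 = {u2}
  B2 = {u1, v1}
  B3 = {u3, v3, v6}
  B4 = {u5}
  B5 = {v0, v4}
  B6 = {v2}
  B7 = {v5}
u0 ∈ B0, v0 ∈ B5 → different blocks

not bisimilar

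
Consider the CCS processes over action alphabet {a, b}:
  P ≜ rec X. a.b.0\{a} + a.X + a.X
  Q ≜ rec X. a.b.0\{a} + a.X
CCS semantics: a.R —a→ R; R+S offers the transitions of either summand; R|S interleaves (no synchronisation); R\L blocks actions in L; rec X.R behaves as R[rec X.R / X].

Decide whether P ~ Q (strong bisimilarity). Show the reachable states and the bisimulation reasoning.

P ~ Q

LTS(P): 3 reachable states
  p0 = rec X. a.b.0\{a} + a.X + a.X :: ··a··> p0, ··a··> p1
  p1 = b.0\{a} :: ··b··> p2
  p2 = 0\{a} :: (no moves)
LTS(Q): 3 reachable states
  q0 = rec X. a.b.0\{a} + a.X :: ··a··> q0, ··a··> q1
  q1 = b.0\{a} :: ··b··> q2
  q2 = 0\{a} :: (no moves)
Coarsest stable partition (strong bisimilarity classes):
  B0 = {p0, q0}
  B1 = {p1, q1}
  B2 = {p2, q2}
p0 ∈ B0, q0 ∈ B0 → same block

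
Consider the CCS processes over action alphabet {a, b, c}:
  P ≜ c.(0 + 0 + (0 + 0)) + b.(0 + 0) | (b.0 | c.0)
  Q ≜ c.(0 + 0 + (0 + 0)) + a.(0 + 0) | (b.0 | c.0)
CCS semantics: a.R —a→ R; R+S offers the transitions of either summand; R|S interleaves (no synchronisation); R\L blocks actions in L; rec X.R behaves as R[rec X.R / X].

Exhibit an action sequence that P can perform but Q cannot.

P's transition system — 9 states:
  m0 = c.(0 + 0 + (0 + 0)) + b.(0 + 0) | (b.0 | c.0) has moves -b-> m1, -b-> m2, -c-> m3, -c-> m4
  m1 = (0 + 0) | (b.0 | c.0) has moves -b-> m5, -c-> m6
  m2 = b.(0 + 0) | (0 | c.0) has moves -b-> m5, -c-> m7
  m3 = 0 + 0 + (0 + 0) has moves (no moves)
  m4 = b.(0 + 0) | (b.0 | 0) has moves -b-> m6, -b-> m7
  m5 = (0 + 0) | (0 | c.0) has moves -c-> m8
  m6 = (0 + 0) | (b.0 | 0) has moves -b-> m8
  m7 = b.(0 + 0) | (0 | 0) has moves -b-> m8
  m8 = (0 + 0) | (0 | 0) has moves (no moves)
Q's transition system — 9 states:
  n0 = c.(0 + 0 + (0 + 0)) + a.(0 + 0) | (b.0 | c.0) has moves -a-> n1, -b-> n2, -c-> n3, -c-> n4
  n1 = (0 + 0) | (b.0 | c.0) has moves -b-> n5, -c-> n6
  n2 = a.(0 + 0) | (0 | c.0) has moves -a-> n5, -c-> n7
  n3 = 0 + 0 + (0 + 0) has moves (no moves)
  n4 = a.(0 + 0) | (b.0 | 0) has moves -a-> n6, -b-> n7
  n5 = (0 + 0) | (0 | c.0) has moves -c-> n8
  n6 = (0 + 0) | (b.0 | 0) has moves -b-> n8
  n7 = a.(0 + 0) | (0 | 0) has moves -a-> n8
  n8 = (0 + 0) | (0 | 0) has moves (no moves)
Trace ⟨bb⟩ through P, begin at {m0}:
  step 1 (b): {m1, m2}
  step 2 (b): {m5}
  — P admits the full trace.
Trace ⟨bb⟩ through Q, begin at {n0}:
  step 1 (b): {n2}
  step 2 (b): no successor for Q

bb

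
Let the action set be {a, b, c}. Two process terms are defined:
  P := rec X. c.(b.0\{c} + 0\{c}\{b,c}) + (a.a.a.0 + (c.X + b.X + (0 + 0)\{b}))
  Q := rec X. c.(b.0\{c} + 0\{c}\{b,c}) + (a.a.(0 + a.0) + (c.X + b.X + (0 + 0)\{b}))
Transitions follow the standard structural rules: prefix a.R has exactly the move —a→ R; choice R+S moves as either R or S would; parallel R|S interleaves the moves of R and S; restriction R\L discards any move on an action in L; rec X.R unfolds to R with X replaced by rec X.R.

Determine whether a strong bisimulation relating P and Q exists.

bisimilar

P's transition system — 6 states:
  u0 = rec X. c.(b.0\{c} + 0\{c}\{b,c}) + (a.a.a.0 + (c.X + b.X + (0 + 0)\{b})) has moves --a--▸ u1, --b--▸ u0, --c--▸ u0, --c--▸ u2
  u1 = a.a.0 has moves --a--▸ u3
  u2 = b.0\{c} + 0\{c}\{b,c} has moves --b--▸ u4
  u3 = a.0 has moves --a--▸ u5
  u4 = 0\{c} has moves deadlocked
  u5 = 0 has moves deadlocked
Q's transition system — 6 states:
  v0 = rec X. c.(b.0\{c} + 0\{c}\{b,c}) + (a.a.(0 + a.0) + (c.X + b.X + (0 + 0)\{b})) has moves --a--▸ v1, --b--▸ v0, --c--▸ v0, --c--▸ v2
  v1 = a.(0 + a.0) has moves --a--▸ v3
  v2 = b.0\{c} + 0\{c}\{b,c} has moves --b--▸ v4
  v3 = 0 + a.0 has moves --a--▸ v5
  v4 = 0\{c} has moves deadlocked
  v5 = 0 has moves deadlocked
Coarsest stable partition (strong bisimilarity classes):
  B0 = {u0, v0}
  B1 = {u2, v2}
  B2 = {u4, u5, v4, v5}
  B3 = {u1, v1}
  B4 = {u3, v3}
u0 ∈ B0, v0 ∈ B0 → same block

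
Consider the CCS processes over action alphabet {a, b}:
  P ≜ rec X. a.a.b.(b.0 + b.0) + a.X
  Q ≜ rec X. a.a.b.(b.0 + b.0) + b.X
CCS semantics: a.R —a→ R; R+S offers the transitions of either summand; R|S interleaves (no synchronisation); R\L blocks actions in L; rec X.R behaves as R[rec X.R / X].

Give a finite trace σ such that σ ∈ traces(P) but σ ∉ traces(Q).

aaa

LTS(P): 5 reachable states
  p0 = rec X. a.a.b.(b.0 + b.0) + a.X :: —a→ p0, —a→ p1
  p1 = a.b.(b.0 + b.0) :: —a→ p2
  p2 = b.(b.0 + b.0) :: —b→ p3
  p3 = b.0 + b.0 :: —b→ p4
  p4 = 0 :: (no moves)
LTS(Q): 5 reachable states
  q0 = rec X. a.a.b.(b.0 + b.0) + b.X :: —a→ q1, —b→ q0
  q1 = a.b.(b.0 + b.0) :: —a→ q2
  q2 = b.(b.0 + b.0) :: —b→ q3
  q3 = b.0 + b.0 :: —b→ q4
  q4 = 0 :: (no moves)
Executing aaa from P (initial set {p0}):
  step 1 (a): {p0, p1}
  step 2 (a): {p0, p1, p2}
  step 3 (a): {p0, p1, p2}
  — P admits the full trace.
Executing aaa from Q (initial set {q0}):
  step 1 (a): {q1}
  step 2 (a): {q2}
  step 3 (a): ∅ (Q stuck)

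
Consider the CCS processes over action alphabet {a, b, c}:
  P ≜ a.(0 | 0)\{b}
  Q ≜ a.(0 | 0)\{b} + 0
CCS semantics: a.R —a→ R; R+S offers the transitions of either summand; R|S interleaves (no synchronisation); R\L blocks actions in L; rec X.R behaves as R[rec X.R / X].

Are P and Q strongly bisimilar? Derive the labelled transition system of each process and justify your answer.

LTS(P): 2 reachable states
  p0 = a.(0 | 0)\{b} :: —a→ p1
  p1 = (0 | 0)\{b} :: deadlocked
LTS(Q): 2 reachable states
  q0 = a.(0 | 0)\{b} + 0 :: —a→ q1
  q1 = (0 | 0)\{b} :: deadlocked
Partition-refinement fixed point:
  B0 = {p0, q0}
  B1 = {p1, q1}
p0 ∈ B0, q0 ∈ B0 → same block

P ~ Q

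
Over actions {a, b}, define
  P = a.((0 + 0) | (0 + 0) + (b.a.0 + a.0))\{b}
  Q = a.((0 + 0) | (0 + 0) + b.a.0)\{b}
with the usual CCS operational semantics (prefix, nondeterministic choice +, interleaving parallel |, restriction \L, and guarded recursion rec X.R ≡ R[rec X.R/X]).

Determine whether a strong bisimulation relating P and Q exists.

Reachable graph of P (3 states):
  m0 = a.((0 + 0) | (0 + 0) + (b.a.0 + a.0))\{b} → -a-> m1
  m1 = ((0 + 0) | (0 + 0) + (b.a.0 + a.0))\{b} → -a-> m2
  m2 = 0\{b} → (no moves)
Reachable graph of Q (2 states):
  n0 = a.((0 + 0) | (0 + 0) + b.a.0)\{b} → -a-> n1
  n1 = ((0 + 0) | (0 + 0) + b.a.0)\{b} → (no moves)
Coarsest stable partition (strong bisimilarity classes):
  B0 = {m0}
  B1 = {m1, n0}
  B2 = {m2, n1}
m0 ∈ B0, n0 ∈ B1 → different blocks

not bisimilar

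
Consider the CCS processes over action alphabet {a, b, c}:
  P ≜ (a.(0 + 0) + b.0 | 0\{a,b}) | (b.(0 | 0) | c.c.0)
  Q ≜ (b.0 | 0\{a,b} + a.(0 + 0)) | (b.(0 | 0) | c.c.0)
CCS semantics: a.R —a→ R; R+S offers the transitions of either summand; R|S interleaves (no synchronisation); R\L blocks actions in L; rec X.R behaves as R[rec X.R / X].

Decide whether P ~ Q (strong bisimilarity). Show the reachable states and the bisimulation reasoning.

YES

P's transition system — 18 states:
  s0 = (a.(0 + 0) + b.0 | 0\{a,b}) | (b.(0 | 0) | c.c.0) ⊢ ··a··> s1, ··b··> s2, ··b··> s3, ··c··> s4
  s1 = (0 + 0) | (b.(0 | 0) | c.c.0) ⊢ ··b··> s5, ··c··> s6
  s2 = (a.(0 + 0) + b.0 | 0\{a,b}) | (0 | 0 | c.c.0) ⊢ ··a··> s5, ··b··> s7, ··c··> s8
  s3 = 0 | 0\{a,b} | (b.(0 | 0) | c.c.0) ⊢ ··b··> s7, ··c··> s9
  s4 = (a.(0 + 0) + b.0 | 0\{a,b}) | (b.(0 | 0) | c.0) ⊢ ··a··> s6, ··b··> s8, ··b··> s9, ··c··> s10
  s5 = (0 + 0) | (0 | 0 | c.c.0) ⊢ ··c··> s11
  s6 = (0 + 0) | (b.(0 | 0) | c.0) ⊢ ··b··> s11, ··c··> s12
  s7 = 0 | 0\{a,b} | (0 | 0 | c.c.0) ⊢ ··c··> s13
  s8 = (a.(0 + 0) + b.0 | 0\{a,b}) | (0 | 0 | c.0) ⊢ ··a··> s11, ··b··> s13, ··c··> s14
  s9 = 0 | 0\{a,b} | (b.(0 | 0) | c.0) ⊢ ··b··> s13, ··c··> s15
  s10 = (a.(0 + 0) + b.0 | 0\{a,b}) | (b.(0 | 0) | 0) ⊢ ··a··> s12, ··b··> s14, ··b··> s15
  s11 = (0 + 0) | (0 | 0 | c.0) ⊢ ··c··> s16
  s12 = (0 + 0) | (b.(0 | 0) | 0) ⊢ ··b··> s16
  s13 = 0 | 0\{a,b} | (0 | 0 | c.0) ⊢ ··c··> s17
  s14 = (a.(0 + 0) + b.0 | 0\{a,b}) | (0 | 0 | 0) ⊢ ··a··> s16, ··b··> s17
  s15 = 0 | 0\{a,b} | (b.(0 | 0) | 0) ⊢ ··b··> s17
  s16 = (0 + 0) | (0 | 0 | 0) ⊢ deadlocked
  s17 = 0 | 0\{a,b} | (0 | 0 | 0) ⊢ deadlocked
Q's transition system — 18 states:
  t0 = (b.0 | 0\{a,b} + a.(0 + 0)) | (b.(0 | 0) | c.c.0) ⊢ ··a··> t1, ··b··> t2, ··b··> t3, ··c··> t4
  t1 = (0 + 0) | (b.(0 | 0) | c.c.0) ⊢ ··b··> t5, ··c··> t6
  t2 = (b.0 | 0\{a,b} + a.(0 + 0)) | (0 | 0 | c.c.0) ⊢ ··a··> t5, ··b··> t7, ··c··> t8
  t3 = 0 | 0\{a,b} | (b.(0 | 0) | c.c.0) ⊢ ··b··> t7, ··c··> t9
  t4 = (b.0 | 0\{a,b} + a.(0 + 0)) | (b.(0 | 0) | c.0) ⊢ ··a··> t6, ··b··> t8, ··b··> t9, ··c··> t10
  t5 = (0 + 0) | (0 | 0 | c.c.0) ⊢ ··c··> t11
  t6 = (0 + 0) | (b.(0 | 0) | c.0) ⊢ ··b··> t11, ··c··> t12
  t7 = 0 | 0\{a,b} | (0 | 0 | c.c.0) ⊢ ··c··> t13
  t8 = (b.0 | 0\{a,b} + a.(0 + 0)) | (0 | 0 | c.0) ⊢ ··a··> t11, ··b··> t13, ··c··> t14
  t9 = 0 | 0\{a,b} | (b.(0 | 0) | c.0) ⊢ ··b··> t13, ··c··> t15
  t10 = (b.0 | 0\{a,b} + a.(0 + 0)) | (b.(0 | 0) | 0) ⊢ ··a··> t12, ··b··> t14, ··b··> t15
  t11 = (0 + 0) | (0 | 0 | c.0) ⊢ ··c··> t16
  t12 = (0 + 0) | (b.(0 | 0) | 0) ⊢ ··b··> t16
  t13 = 0 | 0\{a,b} | (0 | 0 | c.0) ⊢ ··c··> t17
  t14 = (b.0 | 0\{a,b} + a.(0 + 0)) | (0 | 0 | 0) ⊢ ··a··> t16, ··b··> t17
  t15 = 0 | 0\{a,b} | (b.(0 | 0) | 0) ⊢ ··b··> t17
  t16 = (0 + 0) | (0 | 0 | 0) ⊢ deadlocked
  t17 = 0 | 0\{a,b} | (0 | 0 | 0) ⊢ deadlocked
Coarsest stable partition (strong bisimilarity classes):
  B0 = {s0, t0}
  B1 = {s2, t2}
  B2 = {s8, t8}
  B3 = {s14, t14}
  B4 = {s16, s17, t16, t17}
  B5 = {s11, s13, t11, t13}
  B6 = {s5, s7, t5, t7}
  B7 = {s1, s3, t1, t3}
  B8 = {s6, s9, t6, t9}
  B9 = {s12, s15, t12, t15}
  B10 = {s4, t4}
  B11 = {s10, t10}
s0 ∈ B0, t0 ∈ B0 → same block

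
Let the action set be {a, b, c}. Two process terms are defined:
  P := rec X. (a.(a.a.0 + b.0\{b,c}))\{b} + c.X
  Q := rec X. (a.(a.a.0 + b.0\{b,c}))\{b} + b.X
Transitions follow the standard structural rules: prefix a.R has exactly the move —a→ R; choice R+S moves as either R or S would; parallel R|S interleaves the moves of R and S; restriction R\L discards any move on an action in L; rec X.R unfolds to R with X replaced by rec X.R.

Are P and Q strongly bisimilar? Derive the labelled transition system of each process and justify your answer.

not bisimilar

Reachable graph of P (4 states):
  m0 = rec X. (a.(a.a.0 + b.0\{b,c}))\{b} + c.X | --a--▸ m1, --c--▸ m0
  m1 = (a.a.0 + b.0\{b,c})\{b} | --a--▸ m2
  m2 = (a.0)\{b} | --a--▸ m3
  m3 = 0\{b} | stopped
Reachable graph of Q (4 states):
  n0 = rec X. (a.(a.a.0 + b.0\{b,c}))\{b} + b.X | --a--▸ n1, --b--▸ n0
  n1 = (a.a.0 + b.0\{b,c})\{b} | --a--▸ n2
  n2 = (a.0)\{b} | --a--▸ n3
  n3 = 0\{b} | stopped
Partition-refinement fixed point:
  B0 = {m0}
  B1 = {m1, n1}
  B2 = {m2, n2}
  B3 = {m3, n3}
  B4 = {n0}
m0 ∈ B0, n0 ∈ B4 → different blocks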